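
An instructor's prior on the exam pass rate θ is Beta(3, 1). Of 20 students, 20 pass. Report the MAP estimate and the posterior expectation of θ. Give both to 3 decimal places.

MAP = 1.000; posterior mean = 0.958

Posterior: Beta(3+20, 1+0) = Beta(23, 1).
Since β = 1 ≤ 1 and α > 1, the Beta density is monotone increasing on [0,1]; the mode is at 1.
Mean = 23/(23+1) = 0.958.
Mode > mean: the posterior has a left tail.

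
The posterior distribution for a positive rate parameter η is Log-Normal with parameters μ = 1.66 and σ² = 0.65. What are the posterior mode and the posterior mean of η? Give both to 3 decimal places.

MAP: 2.746. Posterior mean: 7.279.

Mode = exp(μ − σ²) = exp(1.01) = 2.746.
Mean = exp(μ + σ²/2) = exp(1.985) = 7.279.
The mean is pulled above the mode by the posterior's right skew.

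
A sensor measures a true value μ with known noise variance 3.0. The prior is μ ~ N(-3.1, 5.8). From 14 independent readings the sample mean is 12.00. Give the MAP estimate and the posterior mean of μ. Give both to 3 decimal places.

Posterior for μ is Normal. Precision-weighted mean: (1/5.8·-3.1 + 14/3.0·12.00) / (1/5.8 + 14/3.0) = 11.462.
A Normal posterior is symmetric, so mode = mean.

MAP estimate = 11.462, posterior mean = 11.462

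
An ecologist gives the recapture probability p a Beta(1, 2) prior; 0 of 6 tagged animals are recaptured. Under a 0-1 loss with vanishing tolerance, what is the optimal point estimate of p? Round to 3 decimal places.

0.000

Posterior: Beta(1+0, 2+6) = Beta(1, 8).
Since α = 1 ≤ 1 and β > 1, the Beta density is monotone decreasing on [0,1]; the mode is at 0.
Mean = 1/(1+8) = 0.111.
This is the posterior mode — the MAP estimate.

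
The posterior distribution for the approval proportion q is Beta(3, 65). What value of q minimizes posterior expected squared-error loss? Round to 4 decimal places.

0.0441

Mode = (3−1)/(3+65−2) = 2/66 = 0.0303.
Mean = 3/(3+65) = 3/68 = 0.0441.
Squared-error loss ⇒ the optimal estimator is the posterior mean.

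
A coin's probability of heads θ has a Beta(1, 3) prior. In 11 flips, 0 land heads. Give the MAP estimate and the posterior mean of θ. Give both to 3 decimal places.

Posterior: Beta(1+0, 3+11) = Beta(1, 14).
Since α = 1 ≤ 1 and β > 1, the Beta density is monotone decreasing on [0,1]; the mode is at 0.
Mean = 1/(1+14) = 0.067.
Right-skewed posterior ⇒ mode < mean.

MAP = 0.000, posterior mean = 0.067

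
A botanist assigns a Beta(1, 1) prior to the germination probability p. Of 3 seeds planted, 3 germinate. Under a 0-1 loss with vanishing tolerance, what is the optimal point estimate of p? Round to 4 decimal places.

1.0000

Posterior: Beta(1+3, 1+0) = Beta(4, 1).
Since β = 1 ≤ 1 and α > 1, the Beta density is monotone increasing on [0,1]; the mode is at 1.
Mean = 4/(4+1) = 0.8000.
This is the posterior mode — the MAP estimate.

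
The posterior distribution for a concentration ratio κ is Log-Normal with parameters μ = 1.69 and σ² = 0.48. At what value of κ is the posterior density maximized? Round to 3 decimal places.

Mode = exp(μ − σ²) = exp(1.21) = 3.353.
Mean = exp(μ + σ²/2) = exp(1.930) = 6.890.
This is the posterior mode — the MAP estimate.

3.353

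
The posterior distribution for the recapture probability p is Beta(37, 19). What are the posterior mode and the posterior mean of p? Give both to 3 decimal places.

Mode = (37−1)/(37+19−2) = 36/54 = 0.667.
Mean = 37/(37+19) = 37/56 = 0.661.
Left-skewed posterior ⇒ mean < mode.

p_MAP = 0.667, E[p|data] = 0.661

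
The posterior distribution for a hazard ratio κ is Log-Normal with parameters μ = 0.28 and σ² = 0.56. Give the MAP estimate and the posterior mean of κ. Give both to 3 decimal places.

MAP = 0.756, posterior mean = 1.751

Mode = exp(μ − σ²) = exp(-0.28) = 0.756.
Mean = exp(μ + σ²/2) = exp(0.560) = 1.751.
The posterior is right-skewed, so the mean exceeds the mode.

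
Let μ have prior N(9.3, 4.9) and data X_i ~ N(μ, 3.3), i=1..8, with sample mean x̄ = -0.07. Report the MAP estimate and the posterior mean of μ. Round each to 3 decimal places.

Posterior for μ is Normal. Precision-weighted mean: (1/4.9·9.3 + 8/3.3·-0.07) / (1/4.9 + 8/3.3) = 0.658.
A Normal posterior is symmetric, so mode = mean.

MAP = 0.658; posterior mean = 0.658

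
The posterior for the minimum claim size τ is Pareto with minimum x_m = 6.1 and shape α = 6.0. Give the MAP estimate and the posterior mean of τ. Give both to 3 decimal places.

τ_MAP = 6.100, E[τ|data] = 7.320

The Pareto density is strictly decreasing on [x_m, ∞), so the mode is x_m = 6.100.
Mean = α·x_m/(α−1) = 6.0·6.1/5.0 = 7.320.
The mean is pulled above the mode by the posterior's right skew.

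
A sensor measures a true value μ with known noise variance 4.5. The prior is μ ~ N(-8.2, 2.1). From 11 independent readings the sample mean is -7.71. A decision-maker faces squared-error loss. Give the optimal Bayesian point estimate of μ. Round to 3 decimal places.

-7.790

Posterior for μ is Normal. Precision-weighted mean: (1/2.1·-8.2 + 11/4.5·-7.71) / (1/2.1 + 11/4.5) = -7.790.
A Normal posterior is symmetric, so mode = mean.
Squared-error loss ⇒ the optimal estimator is the posterior mean.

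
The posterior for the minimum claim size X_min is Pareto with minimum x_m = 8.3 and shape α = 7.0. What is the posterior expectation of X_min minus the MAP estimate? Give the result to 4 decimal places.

The Pareto density is strictly decreasing on [x_m, ∞), so the mode is x_m = 8.3000.
Mean = α·x_m/(α−1) = 7.0·8.3/6.0 = 9.6833.
Difference = 9.6833 − 8.3000 = 1.3833.
The mean is pulled above the mode by the posterior's right skew.

1.3833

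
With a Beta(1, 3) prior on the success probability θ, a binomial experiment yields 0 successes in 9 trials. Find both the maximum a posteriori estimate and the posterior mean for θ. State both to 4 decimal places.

MAP: 0.0000. Posterior mean: 0.0769.

Posterior: Beta(1+0, 3+9) = Beta(1, 12).
Since α = 1 ≤ 1 and β > 1, the Beta density is monotone decreasing on [0,1]; the mode is at 0.
Mean = 1/(1+12) = 0.0769.
The posterior is right-skewed, so the mean exceeds the mode.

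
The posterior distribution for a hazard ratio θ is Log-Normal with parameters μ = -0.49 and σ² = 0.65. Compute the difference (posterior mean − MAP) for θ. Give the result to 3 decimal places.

0.528

Mode = exp(μ − σ²) = exp(-1.14) = 0.320.
Mean = exp(μ + σ²/2) = exp(-0.165) = 0.848.
Difference = 0.848 − 0.320 = 0.528.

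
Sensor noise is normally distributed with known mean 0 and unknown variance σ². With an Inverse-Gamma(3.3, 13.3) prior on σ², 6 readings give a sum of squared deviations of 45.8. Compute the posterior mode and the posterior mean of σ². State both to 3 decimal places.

posterior mode = 4.959, posterior mean = 6.830

Posterior: Inverse-Gamma(shape = 3.3+6/2 = 6.3, scale = 13.3+45.8/2 = 36.2).
Mode = β/(α+1) = 36.2/7.3 = 4.959.
Mean = β/(α−1) = 36.2/5.3 = 6.830.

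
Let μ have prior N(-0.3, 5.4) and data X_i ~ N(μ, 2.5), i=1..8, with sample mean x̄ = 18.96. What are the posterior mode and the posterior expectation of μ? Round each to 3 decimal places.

Posterior for μ is Normal. Precision-weighted mean: (1/5.4·-0.3 + 8/2.5·18.96) / (1/5.4 + 8/2.5) = 17.906.
A Normal posterior is symmetric, so mode = mean.

posterior mode = 17.906, posterior expectation = 17.906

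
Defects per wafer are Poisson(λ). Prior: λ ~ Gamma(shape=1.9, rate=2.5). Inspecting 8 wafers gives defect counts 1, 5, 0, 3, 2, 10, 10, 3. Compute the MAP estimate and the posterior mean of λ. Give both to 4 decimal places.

λ_MAP = 3.3238, E[λ|data] = 3.4190

Σ counts = 34. Posterior: Gamma(shape = 1.9+34 = 35.9, rate = 2.5+8 = 10.5).
Mode = (α−1)/β = 34.9/10.5 = 3.3238.
Mean = α/β = 35.9/10.5 = 3.4190.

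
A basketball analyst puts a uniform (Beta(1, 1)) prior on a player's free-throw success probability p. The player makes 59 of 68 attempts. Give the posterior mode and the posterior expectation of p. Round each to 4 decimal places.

posterior mode = 0.8676, posterior expectation = 0.8571

Posterior: Beta(1+59, 1+9) = Beta(60, 10).
Mode = (60−1)/(60+10−2) = 59/68 = 0.8676.
With a flat prior the MAP equals the MLE, 59/68.
Mean = 60/(60+10) = 60/70 = 0.8571.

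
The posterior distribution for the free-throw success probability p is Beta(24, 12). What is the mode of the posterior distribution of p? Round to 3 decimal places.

0.676

Mode = (24−1)/(24+12−2) = 23/34 = 0.676.
Mean = 24/(24+12) = 24/36 = 0.667.
This is the posterior mode — the MAP estimate.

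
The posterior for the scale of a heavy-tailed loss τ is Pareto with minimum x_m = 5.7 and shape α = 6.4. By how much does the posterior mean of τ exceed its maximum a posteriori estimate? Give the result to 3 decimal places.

The Pareto density is strictly decreasing on [x_m, ∞), so the mode is x_m = 5.700.
Mean = α·x_m/(α−1) = 6.4·5.7/5.4 = 6.756.
Difference = 6.756 − 5.700 = 1.056.

1.056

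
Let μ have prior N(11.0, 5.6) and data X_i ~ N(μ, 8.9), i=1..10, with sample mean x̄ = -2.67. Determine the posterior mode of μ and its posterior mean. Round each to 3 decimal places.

Posterior for μ is Normal. Precision-weighted mean: (1/5.6·11.0 + 10/8.9·-2.67) / (1/5.6 + 10/8.9) = -0.795.
A Normal posterior is symmetric, so mode = mean.

MAP: -0.795. Posterior mean: -0.795.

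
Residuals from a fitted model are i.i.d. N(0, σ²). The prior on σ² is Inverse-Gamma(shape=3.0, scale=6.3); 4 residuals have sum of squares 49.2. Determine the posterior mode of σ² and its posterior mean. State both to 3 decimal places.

σ²_MAP = 5.150, E[σ²|data] = 7.725

Posterior: Inverse-Gamma(shape = 3.0+4/2 = 5.0, scale = 6.3+49.2/2 = 30.9).
Mode = β/(α+1) = 30.9/6.0 = 5.150.
Mean = β/(α−1) = 30.9/4.0 = 7.725.
Right-skewed posterior ⇒ mode < mean.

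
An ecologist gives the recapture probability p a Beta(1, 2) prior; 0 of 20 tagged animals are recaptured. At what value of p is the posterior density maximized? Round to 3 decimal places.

Posterior: Beta(1+0, 2+20) = Beta(1, 22).
Since α = 1 ≤ 1 and β > 1, the Beta density is monotone decreasing on [0,1]; the mode is at 0.
Mean = 1/(1+22) = 0.043.
This is the posterior mode — the MAP estimate.

0.000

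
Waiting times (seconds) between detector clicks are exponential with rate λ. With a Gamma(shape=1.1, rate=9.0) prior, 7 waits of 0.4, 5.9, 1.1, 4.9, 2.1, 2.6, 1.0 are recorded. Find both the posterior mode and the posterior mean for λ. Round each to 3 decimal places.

MAP = 0.263; posterior mean = 0.300

Σ times = 18.0. Posterior: Gamma(shape = 1.1+7 = 8.1, rate = 9.0+18.0 = 27.0).
Mode = (α−1)/β = 7.1/27.0 = 0.263.
Mean = α/β = 8.1/27.0 = 0.300.
Mean > mode: the posterior has a right tail.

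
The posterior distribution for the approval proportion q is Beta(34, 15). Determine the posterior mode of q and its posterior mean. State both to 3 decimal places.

Mode = (34−1)/(34+15−2) = 33/47 = 0.702.
Mean = 34/(34+15) = 34/49 = 0.694.

MAP: 0.702. Posterior mean: 0.694.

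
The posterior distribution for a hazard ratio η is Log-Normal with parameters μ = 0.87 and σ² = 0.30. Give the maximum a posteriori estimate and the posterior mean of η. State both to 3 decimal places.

Mode = exp(μ − σ²) = exp(0.57) = 1.768.
Mean = exp(μ + σ²/2) = exp(1.020) = 2.773.

η_MAP = 1.768, E[η|data] = 2.773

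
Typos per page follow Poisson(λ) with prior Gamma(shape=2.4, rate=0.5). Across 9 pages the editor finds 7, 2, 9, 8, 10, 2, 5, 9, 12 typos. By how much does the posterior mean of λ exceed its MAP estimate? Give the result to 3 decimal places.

0.105

Σ counts = 64. Posterior: Gamma(shape = 2.4+64 = 66.4, rate = 0.5+9 = 9.5).
Mode = (α−1)/β = 65.4/9.5 = 6.884.
Mean = α/β = 66.4/9.5 = 6.989.
Difference = 6.989 − 6.884 = 0.105.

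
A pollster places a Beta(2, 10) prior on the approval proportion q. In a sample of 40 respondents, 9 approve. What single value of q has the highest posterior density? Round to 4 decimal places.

Posterior: Beta(2+9, 10+31) = Beta(11, 41).
Mode = (11−1)/(11+41−2) = 10/50 = 0.2000.
Mean = 11/(11+41) = 11/52 = 0.2115.
This is the posterior mode — the MAP estimate.

0.2000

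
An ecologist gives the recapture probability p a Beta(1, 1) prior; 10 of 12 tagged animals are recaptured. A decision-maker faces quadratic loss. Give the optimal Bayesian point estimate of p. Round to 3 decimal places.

0.786

Posterior: Beta(1+10, 1+2) = Beta(11, 3).
Mode = (11−1)/(11+3−2) = 10/12 = 0.833.
Mean = 11/(11+3) = 11/14 = 0.786.
Quadratic loss ⇒ the optimal estimator is the posterior mean.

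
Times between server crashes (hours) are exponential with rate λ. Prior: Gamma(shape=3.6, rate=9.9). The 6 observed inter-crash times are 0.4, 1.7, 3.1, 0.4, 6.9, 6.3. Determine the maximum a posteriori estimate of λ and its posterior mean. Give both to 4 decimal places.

MAP = 0.2997, posterior mean = 0.3345

Σ times = 18.8. Posterior: Gamma(shape = 3.6+6 = 9.6, rate = 9.9+18.8 = 28.7).
Mode = (α−1)/β = 8.6/28.7 = 0.2997.
Mean = α/β = 9.6/28.7 = 0.3345.
The mean is pulled above the mode by the posterior's right skew.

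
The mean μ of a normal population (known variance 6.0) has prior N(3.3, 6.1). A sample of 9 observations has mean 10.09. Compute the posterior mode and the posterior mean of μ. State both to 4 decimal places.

MAP = 9.4210, posterior mean = 9.4210

Posterior for μ is Normal. Precision-weighted mean: (1/6.1·3.3 + 9/6.0·10.09) / (1/6.1 + 9/6.0) = 9.4210.
A Normal posterior is symmetric, so mode = mean.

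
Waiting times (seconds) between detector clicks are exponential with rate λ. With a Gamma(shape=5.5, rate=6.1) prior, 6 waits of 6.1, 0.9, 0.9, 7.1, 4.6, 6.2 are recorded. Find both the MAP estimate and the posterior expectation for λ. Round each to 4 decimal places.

Σ times = 25.8. Posterior: Gamma(shape = 5.5+6 = 11.5, rate = 6.1+25.8 = 31.9).
Mode = (α−1)/β = 10.5/31.9 = 0.3292.
Mean = α/β = 11.5/31.9 = 0.3605.

λ_MAP = 0.3292, E[λ|data] = 0.3605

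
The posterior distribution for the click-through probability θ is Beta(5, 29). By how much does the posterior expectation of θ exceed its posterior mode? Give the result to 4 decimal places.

0.0221

Mode = (5−1)/(5+29−2) = 4/32 = 0.1250.
Mean = 5/(5+29) = 5/34 = 0.1471.
Difference = 0.1471 − 0.1250 = 0.0221.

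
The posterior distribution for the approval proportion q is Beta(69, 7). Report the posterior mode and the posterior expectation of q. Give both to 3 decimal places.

MAP: 0.919. Posterior mean: 0.908.

Mode = (69−1)/(69+7−2) = 68/74 = 0.919.
Mean = 69/(69+7) = 69/76 = 0.908.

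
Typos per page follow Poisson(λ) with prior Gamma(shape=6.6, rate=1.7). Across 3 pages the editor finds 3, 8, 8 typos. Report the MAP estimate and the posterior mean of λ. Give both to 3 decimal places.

λ_MAP = 5.234, E[λ|data] = 5.447

Σ counts = 19. Posterior: Gamma(shape = 6.6+19 = 25.6, rate = 1.7+3 = 4.7).
Mode = (α−1)/β = 24.6/4.7 = 5.234.
Mean = α/β = 25.6/4.7 = 5.447.
The posterior is right-skewed, so the mean exceeds the mode.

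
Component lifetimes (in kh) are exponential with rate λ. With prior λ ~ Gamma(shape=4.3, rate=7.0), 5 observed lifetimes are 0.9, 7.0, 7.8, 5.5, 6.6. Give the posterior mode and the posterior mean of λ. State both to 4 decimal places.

Σ times = 27.8. Posterior: Gamma(shape = 4.3+5 = 9.3, rate = 7.0+27.8 = 34.8).
Mode = (α−1)/β = 8.3/34.8 = 0.2385.
Mean = α/β = 9.3/34.8 = 0.2672.
Mean > mode: the posterior has a right tail.

MAP = 0.2385; posterior mean = 0.2672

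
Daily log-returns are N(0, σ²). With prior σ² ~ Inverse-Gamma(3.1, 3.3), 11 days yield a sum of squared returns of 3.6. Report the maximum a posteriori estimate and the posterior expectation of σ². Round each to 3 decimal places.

MAP: 0.531. Posterior mean: 0.671.

Posterior: Inverse-Gamma(shape = 3.1+11/2 = 8.6, scale = 3.3+3.6/2 = 5.1).
Mode = β/(α+1) = 5.1/9.6 = 0.531.
Mean = β/(α−1) = 5.1/7.6 = 0.671.
The mean is pulled above the mode by the posterior's right skew.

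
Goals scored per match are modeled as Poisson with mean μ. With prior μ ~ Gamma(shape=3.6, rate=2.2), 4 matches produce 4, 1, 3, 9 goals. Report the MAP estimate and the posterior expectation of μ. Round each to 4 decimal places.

μ_MAP = 3.1613, E[μ|data] = 3.3226

Σ counts = 17. Posterior: Gamma(shape = 3.6+17 = 20.6, rate = 2.2+4 = 6.2).
Mode = (α−1)/β = 19.6/6.2 = 3.1613.
Mean = α/β = 20.6/6.2 = 3.3226.
The mean is pulled above the mode by the posterior's right skew.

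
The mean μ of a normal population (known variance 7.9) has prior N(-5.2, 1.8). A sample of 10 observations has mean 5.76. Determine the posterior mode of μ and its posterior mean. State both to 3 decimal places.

Posterior for μ is Normal. Precision-weighted mean: (1/1.8·-5.2 + 10/7.9·5.76) / (1/1.8 + 10/7.9) = 2.417.
A Normal posterior is symmetric, so mode = mean.

MAP = 2.417; posterior mean = 2.417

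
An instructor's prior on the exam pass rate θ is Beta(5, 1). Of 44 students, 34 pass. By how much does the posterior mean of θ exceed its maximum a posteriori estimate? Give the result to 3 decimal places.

Posterior: Beta(5+34, 1+10) = Beta(39, 11).
Mode = (39−1)/(39+11−2) = 38/48 = 0.792.
Mean = 39/(39+11) = 39/50 = 0.780.
Difference = 0.780 − 0.792 = -0.012.

-0.012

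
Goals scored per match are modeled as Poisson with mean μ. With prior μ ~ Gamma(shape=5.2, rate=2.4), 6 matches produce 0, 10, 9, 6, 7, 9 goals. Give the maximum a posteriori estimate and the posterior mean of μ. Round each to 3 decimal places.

Σ counts = 41. Posterior: Gamma(shape = 5.2+41 = 46.2, rate = 2.4+6 = 8.4).
Mode = (α−1)/β = 45.2/8.4 = 5.381.
Mean = α/β = 46.2/8.4 = 5.500.

MAP = 5.381, posterior mean = 5.500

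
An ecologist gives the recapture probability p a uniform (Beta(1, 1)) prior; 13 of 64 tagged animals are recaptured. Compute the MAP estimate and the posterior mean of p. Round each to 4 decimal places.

MAP = 0.2031, posterior mean = 0.2121

Posterior: Beta(1+13, 1+51) = Beta(14, 52).
Mode = (14−1)/(14+52−2) = 13/64 = 0.2031.
Mean = 14/(14+52) = 14/66 = 0.2121.
Mean > mode: the posterior has a right tail.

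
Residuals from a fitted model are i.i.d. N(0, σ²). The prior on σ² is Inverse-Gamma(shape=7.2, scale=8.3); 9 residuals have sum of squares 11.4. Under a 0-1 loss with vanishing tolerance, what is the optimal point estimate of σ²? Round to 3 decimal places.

Posterior: Inverse-Gamma(shape = 7.2+9/2 = 11.7, scale = 8.3+11.4/2 = 14.0).
Mode = β/(α+1) = 14.0/12.7 = 1.102.
Mean = β/(α−1) = 14.0/10.7 = 1.308.
This is the posterior mode — the MAP estimate.

1.102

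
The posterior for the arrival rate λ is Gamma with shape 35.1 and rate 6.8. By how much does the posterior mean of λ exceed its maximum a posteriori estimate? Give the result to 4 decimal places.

0.1471

Mode = (α−1)/β = 34.1/6.8 = 5.0147.
Mean = α/β = 35.1/6.8 = 5.1618.
Difference = 5.1618 − 5.0147 = 0.1471.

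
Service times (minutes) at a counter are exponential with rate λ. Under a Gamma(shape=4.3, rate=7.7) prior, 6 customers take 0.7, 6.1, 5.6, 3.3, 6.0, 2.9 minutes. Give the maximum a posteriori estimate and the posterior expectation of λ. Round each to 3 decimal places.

MAP: 0.288. Posterior mean: 0.319.

Σ times = 24.6. Posterior: Gamma(shape = 4.3+6 = 10.3, rate = 7.7+24.6 = 32.3).
Mode = (α−1)/β = 9.3/32.3 = 0.288.
Mean = α/β = 10.3/32.3 = 0.319.
Right-skewed posterior ⇒ mode < mean.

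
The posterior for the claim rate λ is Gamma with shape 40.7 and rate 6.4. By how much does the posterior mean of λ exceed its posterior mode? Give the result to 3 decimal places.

0.156

Mode = (α−1)/β = 39.7/6.4 = 6.203.
Mean = α/β = 40.7/6.4 = 6.359.
Difference = 6.359 − 6.203 = 0.156.
The posterior is right-skewed, so the mean exceeds the mode.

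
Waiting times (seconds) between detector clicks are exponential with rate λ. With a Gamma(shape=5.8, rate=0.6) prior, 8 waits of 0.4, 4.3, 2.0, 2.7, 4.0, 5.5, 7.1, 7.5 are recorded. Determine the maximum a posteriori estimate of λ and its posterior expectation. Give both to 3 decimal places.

MAP: 0.375. Posterior mean: 0.405.

Σ times = 33.5. Posterior: Gamma(shape = 5.8+8 = 13.8, rate = 0.6+33.5 = 34.1).
Mode = (α−1)/β = 12.8/34.1 = 0.375.
Mean = α/β = 13.8/34.1 = 0.405.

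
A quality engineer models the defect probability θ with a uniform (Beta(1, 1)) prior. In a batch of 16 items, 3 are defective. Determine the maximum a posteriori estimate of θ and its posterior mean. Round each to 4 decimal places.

Posterior: Beta(1+3, 1+13) = Beta(4, 14).
Mode = (4−1)/(4+14−2) = 3/16 = 0.1875.
With a flat prior the MAP equals the MLE, 3/16.
Mean = 4/(4+14) = 4/18 = 0.2222.

MAP = 0.1875, posterior mean = 0.2222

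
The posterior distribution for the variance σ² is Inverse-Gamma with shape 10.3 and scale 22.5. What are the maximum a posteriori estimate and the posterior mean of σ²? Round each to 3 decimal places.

MAP: 1.991. Posterior mean: 2.419.

Mode = β/(α+1) = 22.5/11.3 = 1.991.
Mean = β/(α−1) = 22.5/9.3 = 2.419.
Right-skewed posterior ⇒ mode < mean.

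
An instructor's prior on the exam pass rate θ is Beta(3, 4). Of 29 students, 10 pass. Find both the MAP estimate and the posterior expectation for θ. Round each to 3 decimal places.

Posterior: Beta(3+10, 4+19) = Beta(13, 23).
Mode = (13−1)/(13+23−2) = 12/34 = 0.353.
Mean = 13/(13+23) = 13/36 = 0.361.
Right-skewed posterior ⇒ mode < mean.

MAP = 0.353, posterior mean = 0.361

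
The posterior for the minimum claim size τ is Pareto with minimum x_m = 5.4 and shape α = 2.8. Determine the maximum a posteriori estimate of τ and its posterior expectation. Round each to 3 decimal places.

The Pareto density is strictly decreasing on [x_m, ∞), so the mode is x_m = 5.400.
Mean = α·x_m/(α−1) = 2.8·5.4/1.8 = 8.400.
Right-skewed posterior ⇒ mode < mean.

MAP = 5.400; posterior mean = 8.400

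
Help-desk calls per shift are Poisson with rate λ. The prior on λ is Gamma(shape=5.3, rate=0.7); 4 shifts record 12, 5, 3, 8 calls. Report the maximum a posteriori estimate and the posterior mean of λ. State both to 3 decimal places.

MAP: 6.872. Posterior mean: 7.085.

Σ counts = 28. Posterior: Gamma(shape = 5.3+28 = 33.3, rate = 0.7+4 = 4.7).
Mode = (α−1)/β = 32.3/4.7 = 6.872.
Mean = α/β = 33.3/4.7 = 7.085.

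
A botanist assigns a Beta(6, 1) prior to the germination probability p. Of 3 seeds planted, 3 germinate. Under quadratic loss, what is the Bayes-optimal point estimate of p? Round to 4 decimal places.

0.9000

Posterior: Beta(6+3, 1+0) = Beta(9, 1).
Since β = 1 ≤ 1 and α > 1, the Beta density is monotone increasing on [0,1]; the mode is at 1.
Mean = 9/(9+1) = 0.9000.
Quadratic loss ⇒ the optimal estimator is the posterior mean.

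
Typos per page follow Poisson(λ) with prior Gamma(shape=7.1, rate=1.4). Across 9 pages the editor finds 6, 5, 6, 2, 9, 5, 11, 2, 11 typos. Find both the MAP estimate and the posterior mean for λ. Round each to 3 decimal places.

Σ counts = 57. Posterior: Gamma(shape = 7.1+57 = 64.1, rate = 1.4+9 = 10.4).
Mode = (α−1)/β = 63.1/10.4 = 6.067.
Mean = α/β = 64.1/10.4 = 6.163.
Mean > mode: the posterior has a right tail.

MAP = 6.067; posterior mean = 6.163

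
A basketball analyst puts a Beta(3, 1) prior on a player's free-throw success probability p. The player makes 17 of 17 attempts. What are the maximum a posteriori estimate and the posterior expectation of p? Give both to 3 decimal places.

MAP = 1.000; posterior mean = 0.952

Posterior: Beta(3+17, 1+0) = Beta(20, 1).
Since β = 1 ≤ 1 and α > 1, the Beta density is monotone increasing on [0,1]; the mode is at 1.
Mean = 20/(20+1) = 0.952.
Mode > mean: the posterior has a left tail.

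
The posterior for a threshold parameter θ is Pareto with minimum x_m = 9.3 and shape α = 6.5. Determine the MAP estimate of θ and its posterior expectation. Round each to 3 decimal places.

MAP: 9.300. Posterior mean: 10.991.

The Pareto density is strictly decreasing on [x_m, ∞), so the mode is x_m = 9.300.
Mean = α·x_m/(α−1) = 6.5·9.3/5.5 = 10.991.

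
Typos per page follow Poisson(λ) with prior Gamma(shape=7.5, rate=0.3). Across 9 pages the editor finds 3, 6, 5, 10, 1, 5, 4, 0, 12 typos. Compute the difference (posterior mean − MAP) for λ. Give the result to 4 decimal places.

Σ counts = 46. Posterior: Gamma(shape = 7.5+46 = 53.5, rate = 0.3+9 = 9.3).
Mode = (α−1)/β = 52.5/9.3 = 5.6452.
Mean = α/β = 53.5/9.3 = 5.7527.
Difference = 5.7527 − 5.6452 = 0.1075.

0.1075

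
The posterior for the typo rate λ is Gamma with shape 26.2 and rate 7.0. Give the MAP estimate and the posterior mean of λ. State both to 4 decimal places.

Mode = (α−1)/β = 25.2/7.0 = 3.6000.
Mean = α/β = 26.2/7.0 = 3.7429.
The posterior is right-skewed, so the mean exceeds the mode.

MAP = 3.6000; posterior mean = 3.7429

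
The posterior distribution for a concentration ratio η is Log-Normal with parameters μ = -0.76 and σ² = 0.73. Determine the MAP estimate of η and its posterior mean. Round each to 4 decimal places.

Mode = exp(μ − σ²) = exp(-1.49) = 0.2254.
Mean = exp(μ + σ²/2) = exp(-0.395) = 0.6737.
Right-skewed posterior ⇒ mode < mean.

η_MAP = 0.2254, E[η|data] = 0.6737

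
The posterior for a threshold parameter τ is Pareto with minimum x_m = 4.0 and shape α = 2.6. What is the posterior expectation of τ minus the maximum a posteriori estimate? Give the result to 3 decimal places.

The Pareto density is strictly decreasing on [x_m, ∞), so the mode is x_m = 4.000.
Mean = α·x_m/(α−1) = 2.6·4.0/1.6 = 6.500.
Difference = 6.500 − 4.000 = 2.500.

2.500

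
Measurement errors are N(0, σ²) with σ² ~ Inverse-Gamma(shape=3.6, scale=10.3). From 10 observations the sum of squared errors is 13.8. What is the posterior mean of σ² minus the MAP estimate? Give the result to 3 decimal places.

0.471

Posterior: Inverse-Gamma(shape = 3.6+10/2 = 8.6, scale = 10.3+13.8/2 = 17.2).
Mode = β/(α+1) = 17.2/9.6 = 1.792.
Mean = β/(α−1) = 17.2/7.6 = 2.263.
Difference = 2.263 − 1.792 = 0.471.
Right-skewed posterior ⇒ mode < mean.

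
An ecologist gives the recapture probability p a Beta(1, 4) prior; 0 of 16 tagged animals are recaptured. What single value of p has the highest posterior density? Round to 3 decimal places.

Posterior: Beta(1+0, 4+16) = Beta(1, 20).
Since α = 1 ≤ 1 and β > 1, the Beta density is monotone decreasing on [0,1]; the mode is at 0.
Mean = 1/(1+20) = 0.048.
This is the posterior mode — the MAP estimate.

0.000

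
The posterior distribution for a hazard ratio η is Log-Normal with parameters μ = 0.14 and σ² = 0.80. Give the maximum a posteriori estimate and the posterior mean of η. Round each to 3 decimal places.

Mode = exp(μ − σ²) = exp(-0.66) = 0.517.
Mean = exp(μ + σ²/2) = exp(0.540) = 1.716.

MAP: 0.517. Posterior mean: 1.716.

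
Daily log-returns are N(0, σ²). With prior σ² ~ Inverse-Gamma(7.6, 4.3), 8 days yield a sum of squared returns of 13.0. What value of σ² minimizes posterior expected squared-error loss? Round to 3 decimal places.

1.019

Posterior: Inverse-Gamma(shape = 7.6+8/2 = 11.6, scale = 4.3+13.0/2 = 10.8).
Mode = β/(α+1) = 10.8/12.6 = 0.857.
Mean = β/(α−1) = 10.8/10.6 = 1.019.
Squared-error loss ⇒ the optimal estimator is the posterior mean.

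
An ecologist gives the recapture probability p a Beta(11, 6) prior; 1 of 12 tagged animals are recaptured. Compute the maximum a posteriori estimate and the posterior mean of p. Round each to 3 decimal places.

MAP = 0.407, posterior mean = 0.414

Posterior: Beta(11+1, 6+11) = Beta(12, 17).
Mode = (12−1)/(12+17−2) = 11/27 = 0.407.
Mean = 12/(12+17) = 12/29 = 0.414.
Right-skewed posterior ⇒ mode < mean.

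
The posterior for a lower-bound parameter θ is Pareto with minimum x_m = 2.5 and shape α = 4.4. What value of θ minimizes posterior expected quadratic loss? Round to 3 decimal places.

3.235

The Pareto density is strictly decreasing on [x_m, ∞), so the mode is x_m = 2.500.
Mean = α·x_m/(α−1) = 4.4·2.5/3.4 = 3.235.
Quadratic loss ⇒ the optimal estimator is the posterior mean.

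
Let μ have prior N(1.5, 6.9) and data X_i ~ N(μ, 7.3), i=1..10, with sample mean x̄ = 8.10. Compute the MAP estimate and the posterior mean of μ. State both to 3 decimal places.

MAP = 7.469, posterior mean = 7.469

Posterior for μ is Normal. Precision-weighted mean: (1/6.9·1.5 + 10/7.3·8.10) / (1/6.9 + 10/7.3) = 7.469.
A Normal posterior is symmetric, so mode = mean.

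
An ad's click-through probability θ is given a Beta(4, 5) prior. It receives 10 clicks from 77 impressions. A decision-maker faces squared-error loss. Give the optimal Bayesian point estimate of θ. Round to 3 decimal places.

Posterior: Beta(4+10, 5+67) = Beta(14, 72).
Mode = (14−1)/(14+72−2) = 13/84 = 0.155.
Mean = 14/(14+72) = 14/86 = 0.163.
Squared-error loss ⇒ the optimal estimator is the posterior mean.

0.163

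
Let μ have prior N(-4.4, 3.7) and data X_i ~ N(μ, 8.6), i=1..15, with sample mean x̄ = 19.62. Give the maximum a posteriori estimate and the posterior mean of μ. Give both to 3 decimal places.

Posterior for μ is Normal. Precision-weighted mean: (1/3.7·-4.4 + 15/8.6·19.62) / (1/3.7 + 15/8.6) = 16.397.
A Normal posterior is symmetric, so mode = mean.

maximum a posteriori estimate = 16.397, posterior mean = 16.397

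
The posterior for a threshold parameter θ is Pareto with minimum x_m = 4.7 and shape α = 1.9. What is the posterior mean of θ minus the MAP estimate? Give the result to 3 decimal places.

The Pareto density is strictly decreasing on [x_m, ∞), so the mode is x_m = 4.700.
Mean = α·x_m/(α−1) = 1.9·4.7/0.9 = 9.922.
Difference = 9.922 − 4.700 = 5.222.

5.222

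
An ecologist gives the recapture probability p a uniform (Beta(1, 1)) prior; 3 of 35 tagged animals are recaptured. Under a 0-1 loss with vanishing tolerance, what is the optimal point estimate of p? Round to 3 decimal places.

0.086

Posterior: Beta(1+3, 1+32) = Beta(4, 33).
Mode = (4−1)/(4+33−2) = 3/35 = 0.086.
Mean = 4/(4+33) = 4/37 = 0.108.
This is the posterior mode — the MAP estimate.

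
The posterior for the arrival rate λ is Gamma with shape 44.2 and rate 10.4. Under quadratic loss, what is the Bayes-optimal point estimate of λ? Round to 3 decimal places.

Mode = (α−1)/β = 43.2/10.4 = 4.154.
Mean = α/β = 44.2/10.4 = 4.250.
Quadratic loss ⇒ the optimal estimator is the posterior mean.

4.250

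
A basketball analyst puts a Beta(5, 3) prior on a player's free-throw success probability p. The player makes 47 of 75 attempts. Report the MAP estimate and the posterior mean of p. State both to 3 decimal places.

MAP = 0.630, posterior mean = 0.627

Posterior: Beta(5+47, 3+28) = Beta(52, 31).
Mode = (52−1)/(52+31−2) = 51/81 = 0.630.
Mean = 52/(52+31) = 52/83 = 0.627.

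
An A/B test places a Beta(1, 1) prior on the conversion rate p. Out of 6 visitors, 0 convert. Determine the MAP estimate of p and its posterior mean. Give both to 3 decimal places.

p_MAP = 0.000, E[p|data] = 0.125

Posterior: Beta(1+0, 1+6) = Beta(1, 7).
Since α = 1 ≤ 1 and β > 1, the Beta density is monotone decreasing on [0,1]; the mode is at 0.
Mean = 1/(1+7) = 0.125.
The mean is pulled above the mode by the posterior's right skew.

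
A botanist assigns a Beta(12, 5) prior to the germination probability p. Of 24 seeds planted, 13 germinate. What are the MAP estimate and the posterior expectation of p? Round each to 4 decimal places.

p_MAP = 0.6154, E[p|data] = 0.6098

Posterior: Beta(12+13, 5+11) = Beta(25, 16).
Mode = (25−1)/(25+16−2) = 24/39 = 0.6154.
Mean = 25/(25+16) = 25/41 = 0.6098.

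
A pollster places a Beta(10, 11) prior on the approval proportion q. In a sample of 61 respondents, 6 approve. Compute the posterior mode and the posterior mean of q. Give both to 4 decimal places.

MAP = 0.1875; posterior mean = 0.1951

Posterior: Beta(10+6, 11+55) = Beta(16, 66).
Mode = (16−1)/(16+66−2) = 15/80 = 0.1875.
Mean = 16/(16+66) = 16/82 = 0.1951.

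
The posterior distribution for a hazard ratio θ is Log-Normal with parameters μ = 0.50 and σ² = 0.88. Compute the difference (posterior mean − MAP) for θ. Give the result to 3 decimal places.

Mode = exp(μ − σ²) = exp(-0.38) = 0.684.
Mean = exp(μ + σ²/2) = exp(0.940) = 2.560.
Difference = 2.560 − 0.684 = 1.876.
Right-skewed posterior ⇒ mode < mean.

1.876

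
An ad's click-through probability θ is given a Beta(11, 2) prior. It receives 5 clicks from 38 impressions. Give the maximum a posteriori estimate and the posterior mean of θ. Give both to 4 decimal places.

Posterior: Beta(11+5, 2+33) = Beta(16, 35).
Mode = (16−1)/(16+35−2) = 15/49 = 0.3061.
Mean = 16/(16+35) = 16/51 = 0.3137.
The mean is pulled above the mode by the posterior's right skew.

MAP = 0.3061, posterior mean = 0.3137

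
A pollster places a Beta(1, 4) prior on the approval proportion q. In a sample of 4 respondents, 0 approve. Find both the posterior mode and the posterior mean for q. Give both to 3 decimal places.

MAP = 0.000; posterior mean = 0.111

Posterior: Beta(1+0, 4+4) = Beta(1, 8).
Since α = 1 ≤ 1 and β > 1, the Beta density is monotone decreasing on [0,1]; the mode is at 0.
Mean = 1/(1+8) = 0.111.
Mean > mode: the posterior has a right tail.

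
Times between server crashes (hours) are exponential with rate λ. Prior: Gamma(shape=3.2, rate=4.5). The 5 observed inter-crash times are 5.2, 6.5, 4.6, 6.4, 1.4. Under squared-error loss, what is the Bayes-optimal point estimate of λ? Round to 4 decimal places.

0.2867

Σ times = 24.1. Posterior: Gamma(shape = 3.2+5 = 8.2, rate = 4.5+24.1 = 28.6).
Mode = (α−1)/β = 7.2/28.6 = 0.2517.
Mean = α/β = 8.2/28.6 = 0.2867.
Squared-error loss ⇒ the optimal estimator is the posterior mean.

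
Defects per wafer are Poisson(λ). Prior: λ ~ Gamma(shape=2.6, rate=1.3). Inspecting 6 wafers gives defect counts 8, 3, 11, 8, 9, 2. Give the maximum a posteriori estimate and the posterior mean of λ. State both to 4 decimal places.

maximum a posteriori estimate = 5.8356, posterior mean = 5.9726

Σ counts = 41. Posterior: Gamma(shape = 2.6+41 = 43.6, rate = 1.3+6 = 7.3).
Mode = (α−1)/β = 42.6/7.3 = 5.8356.
Mean = α/β = 43.6/7.3 = 5.9726.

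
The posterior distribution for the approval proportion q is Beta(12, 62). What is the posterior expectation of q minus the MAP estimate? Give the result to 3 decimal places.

0.009

Mode = (12−1)/(12+62−2) = 11/72 = 0.153.
Mean = 12/(12+62) = 12/74 = 0.162.
Difference = 0.162 − 0.153 = 0.009.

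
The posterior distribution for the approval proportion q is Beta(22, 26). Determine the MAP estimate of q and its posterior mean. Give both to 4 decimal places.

MAP: 0.4565. Posterior mean: 0.4583.

Mode = (22−1)/(22+26−2) = 21/46 = 0.4565.
Mean = 22/(22+26) = 22/48 = 0.4583.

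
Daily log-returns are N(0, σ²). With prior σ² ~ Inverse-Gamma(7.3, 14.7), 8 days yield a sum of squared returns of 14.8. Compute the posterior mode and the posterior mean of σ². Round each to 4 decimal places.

σ²_MAP = 1.7967, E[σ²|data] = 2.1456

Posterior: Inverse-Gamma(shape = 7.3+8/2 = 11.3, scale = 14.7+14.8/2 = 22.1).
Mode = β/(α+1) = 22.1/12.3 = 1.7967.
Mean = β/(α−1) = 22.1/10.3 = 2.1456.
The mean is pulled above the mode by the posterior's right skew.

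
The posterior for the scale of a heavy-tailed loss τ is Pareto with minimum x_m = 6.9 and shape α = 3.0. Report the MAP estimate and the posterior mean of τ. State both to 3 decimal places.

MAP = 6.900, posterior mean = 10.350

The Pareto density is strictly decreasing on [x_m, ∞), so the mode is x_m = 6.900.
Mean = α·x_m/(α−1) = 3.0·6.9/2.0 = 10.350.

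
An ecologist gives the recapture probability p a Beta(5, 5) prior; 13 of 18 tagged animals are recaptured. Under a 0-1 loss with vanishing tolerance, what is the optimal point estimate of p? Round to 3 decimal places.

Posterior: Beta(5+13, 5+5) = Beta(18, 10).
Mode = (18−1)/(18+10−2) = 17/26 = 0.654.
Mean = 18/(18+10) = 18/28 = 0.643.
This is the posterior mode — the MAP estimate.

0.654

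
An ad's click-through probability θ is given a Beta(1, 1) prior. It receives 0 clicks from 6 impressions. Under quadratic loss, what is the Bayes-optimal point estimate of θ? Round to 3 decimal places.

Posterior: Beta(1+0, 1+6) = Beta(1, 7).
Since α = 1 ≤ 1 and β > 1, the Beta density is monotone decreasing on [0,1]; the mode is at 0.
Mean = 1/(1+7) = 0.125.
Quadratic loss ⇒ the optimal estimator is the posterior mean.

0.125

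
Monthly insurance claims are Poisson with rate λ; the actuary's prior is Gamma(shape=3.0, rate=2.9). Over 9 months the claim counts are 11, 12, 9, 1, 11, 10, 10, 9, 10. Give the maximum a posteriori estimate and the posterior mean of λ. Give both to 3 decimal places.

Σ counts = 83. Posterior: Gamma(shape = 3.0+83 = 86.0, rate = 2.9+9 = 11.9).
Mode = (α−1)/β = 85.0/11.9 = 7.143.
Mean = α/β = 86.0/11.9 = 7.227.

MAP = 7.143; posterior mean = 7.227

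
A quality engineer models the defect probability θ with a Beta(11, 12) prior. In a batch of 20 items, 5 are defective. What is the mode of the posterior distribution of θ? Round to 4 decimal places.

Posterior: Beta(11+5, 12+15) = Beta(16, 27).
Mode = (16−1)/(16+27−2) = 15/41 = 0.3659.
Mean = 16/(16+27) = 16/43 = 0.3721.
This is the posterior mode — the MAP estimate.

0.3659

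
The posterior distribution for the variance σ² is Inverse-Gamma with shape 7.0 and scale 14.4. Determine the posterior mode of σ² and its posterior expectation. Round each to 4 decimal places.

Mode = β/(α+1) = 14.4/8.0 = 1.8000.
Mean = β/(α−1) = 14.4/6.0 = 2.4000.

σ²_MAP = 1.8000, E[σ²|data] = 2.4000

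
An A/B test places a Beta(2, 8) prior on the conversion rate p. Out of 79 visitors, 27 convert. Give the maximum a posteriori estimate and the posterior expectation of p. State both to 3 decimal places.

MAP = 0.322; posterior mean = 0.326

Posterior: Beta(2+27, 8+52) = Beta(29, 60).
Mode = (29−1)/(29+60−2) = 28/87 = 0.322.
Mean = 29/(29+60) = 29/89 = 0.326.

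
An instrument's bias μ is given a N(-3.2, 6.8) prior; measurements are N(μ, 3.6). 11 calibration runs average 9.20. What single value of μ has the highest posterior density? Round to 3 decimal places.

8.631

Posterior for μ is Normal. Precision-weighted mean: (1/6.8·-3.2 + 11/3.6·9.20) / (1/6.8 + 11/3.6) = 8.631.
A Normal posterior is symmetric, so mode = mean.
This is the posterior mode — the MAP estimate.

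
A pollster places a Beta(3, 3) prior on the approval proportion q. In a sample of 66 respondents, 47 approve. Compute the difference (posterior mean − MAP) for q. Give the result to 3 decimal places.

Posterior: Beta(3+47, 3+19) = Beta(50, 22).
Mode = (50−1)/(50+22−2) = 49/70 = 0.700.
Mean = 50/(50+22) = 50/72 = 0.694.
Difference = 0.694 − 0.700 = -0.006.

-0.006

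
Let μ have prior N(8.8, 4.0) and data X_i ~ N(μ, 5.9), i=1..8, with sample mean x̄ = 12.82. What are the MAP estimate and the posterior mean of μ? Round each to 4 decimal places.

MAP = 12.1942; posterior mean = 12.1942

Posterior for μ is Normal. Precision-weighted mean: (1/4.0·8.8 + 8/5.9·12.82) / (1/4.0 + 8/5.9) = 12.1942.
A Normal posterior is symmetric, so mode = mean.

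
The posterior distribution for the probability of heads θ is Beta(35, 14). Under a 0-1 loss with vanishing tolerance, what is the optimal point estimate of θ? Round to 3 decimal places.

0.723

Mode = (35−1)/(35+14−2) = 34/47 = 0.723.
Mean = 35/(35+14) = 35/49 = 0.714.
This is the posterior mode — the MAP estimate.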